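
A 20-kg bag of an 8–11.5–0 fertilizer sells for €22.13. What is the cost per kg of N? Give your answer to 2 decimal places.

€13.83 per kg N

N in bag = 20 × 8% = 1.6 kg.
Cost per kg N = €22.13 / 1.6 = €13.8312.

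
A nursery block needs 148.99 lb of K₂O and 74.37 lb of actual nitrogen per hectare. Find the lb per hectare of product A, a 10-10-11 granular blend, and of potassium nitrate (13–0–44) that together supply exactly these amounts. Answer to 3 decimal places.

Let a = lb of product A, b = lb of potassium nitrate (per hectare).
K₂O: 0.11·a + 0.44·b = 148.99
N: 0.1·a + 0.13·b = 74.37
Eliminate a: (row1) − 0.11/0.1·(row2) → 0.297·b = 67.183, so b = 226.2054.
Back-substitute: a = (148.99 − 0.44·226.2054) / 0.11 = 449.632997.

449.633 lb product A, 226.205 lb potassium nitrate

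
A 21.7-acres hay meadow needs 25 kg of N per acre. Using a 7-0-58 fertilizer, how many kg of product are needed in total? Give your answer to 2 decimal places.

7750.00 kg

Product per acre = 25 / 7% = 357.143 kg.
Total product = 357.143 × 21.7 = 7750 kg.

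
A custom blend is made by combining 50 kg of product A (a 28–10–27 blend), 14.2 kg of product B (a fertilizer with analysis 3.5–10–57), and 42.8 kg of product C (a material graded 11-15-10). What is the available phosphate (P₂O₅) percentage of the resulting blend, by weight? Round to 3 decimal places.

Total mass = 50 + 14.2 + 42.8 = 107 kg.
P₂O₅ mass = 10%×50 + 10%×14.2 + 15%×42.8 = 12.84 kg.
% P₂O₅ = 12.84 / 107 = 12%.

12.000% P₂O₅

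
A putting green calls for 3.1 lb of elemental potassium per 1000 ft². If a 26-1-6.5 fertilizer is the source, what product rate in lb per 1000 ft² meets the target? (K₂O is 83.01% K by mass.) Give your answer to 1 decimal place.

As K₂O: 3.1 / 0.8301 = 3.73449 lb per 1000 ft².
Product per 1000 ft² = 3.73449 / 6.5% = 57.4537 lb.

57.5 lb of product per thousand sq ft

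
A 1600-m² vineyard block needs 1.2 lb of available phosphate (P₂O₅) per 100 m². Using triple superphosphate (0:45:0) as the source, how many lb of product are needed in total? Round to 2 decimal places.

Product per 100 m² = 1.2 / 45% = 2.66667 lb.
Total product = 2.66667 × 1600 / 100 = 42.6667 lb.

42.67 lb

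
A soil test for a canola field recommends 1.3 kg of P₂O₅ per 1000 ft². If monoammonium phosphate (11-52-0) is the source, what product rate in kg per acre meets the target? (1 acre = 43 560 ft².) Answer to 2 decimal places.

Product per 1000 ft² = 1.3 / 52% = 2.5 kg.
Convert to per acre: 2.5 × 43.56 = 108.9 kg.

108.90 kg of product per acre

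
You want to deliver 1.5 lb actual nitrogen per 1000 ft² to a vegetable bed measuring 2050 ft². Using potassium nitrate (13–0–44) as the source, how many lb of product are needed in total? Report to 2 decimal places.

23.65 lb

Product per 1000 ft² = 1.5 / 13% = 11.5385 lb.
Total product = 11.5385 × 2050 / 1000 = 23.6538 lb.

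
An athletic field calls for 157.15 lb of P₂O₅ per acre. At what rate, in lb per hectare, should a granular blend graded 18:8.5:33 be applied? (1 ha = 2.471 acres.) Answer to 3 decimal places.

4568.443 lb of product per hectare

Product per acre = 157.15 / 8.5% = 1848.82 lb.
Convert to per hectare: 1848.82 × 2.471 = 4568.4429 lb.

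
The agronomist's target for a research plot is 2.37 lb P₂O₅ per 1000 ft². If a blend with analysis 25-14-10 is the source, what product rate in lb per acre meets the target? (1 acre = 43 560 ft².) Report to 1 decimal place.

Product per 1000 ft² = 2.37 / 14% = 16.9286 lb.
Convert to per acre: 16.9286 × 43.56 = 737.409 lb.

737.4 lb of product per acre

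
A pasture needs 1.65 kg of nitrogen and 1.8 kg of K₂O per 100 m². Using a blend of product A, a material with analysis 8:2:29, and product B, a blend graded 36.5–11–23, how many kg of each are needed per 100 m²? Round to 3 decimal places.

With a, b = kg per 100 m² of product A and product B:
N: 0.08·a + 0.365·b = 1.65
K₂O: 0.29·a + 0.23·b = 1.8
From row1: a = (1.65 − 0.365·b) / 0.08.
Into row2: 0.29·(1.65 − 0.365·b)/0.08 + 0.23·b = 1.8 → b = 3.82504, a = 3.17324.

3.173 kg product A, 3.825 kg product B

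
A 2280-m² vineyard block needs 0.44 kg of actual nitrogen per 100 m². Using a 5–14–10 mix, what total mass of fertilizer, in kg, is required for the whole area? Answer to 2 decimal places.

200.64 kg

Product per 100 m² = 0.44 / 5% = 8.8 kg.
Total product = 8.8 × 2280 / 100 = 200.64 kg.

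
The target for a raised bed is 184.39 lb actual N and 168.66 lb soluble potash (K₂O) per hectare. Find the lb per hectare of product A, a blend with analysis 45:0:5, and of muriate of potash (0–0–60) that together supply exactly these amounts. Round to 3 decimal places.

With a, b = lb per hectare of product A and muriate of potash:
N: 0.45·a + 0·b = 184.39
K₂O: 0.05·a + 0.6·b = 168.66
Solving simultaneously: a = 409.7556, b = 246.9537.

409.756 lb product A, 246.954 lb muriate of potash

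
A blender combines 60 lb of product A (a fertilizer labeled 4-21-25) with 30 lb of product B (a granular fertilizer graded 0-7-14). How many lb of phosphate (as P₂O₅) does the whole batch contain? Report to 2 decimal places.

P₂O₅ mass = 21%×60 + 7%×30 = 14.7 lb.

14.70 lb P₂O₅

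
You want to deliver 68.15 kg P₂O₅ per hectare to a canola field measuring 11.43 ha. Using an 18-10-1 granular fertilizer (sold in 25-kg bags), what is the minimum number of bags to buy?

312 bags

Product per hectare = 68.15 / 10% = 681.5 kg.
Total product = 681.5 × 11.43 = 7789.55 kg.
Bags = ⌈7789.55 / 25⌉ = 312.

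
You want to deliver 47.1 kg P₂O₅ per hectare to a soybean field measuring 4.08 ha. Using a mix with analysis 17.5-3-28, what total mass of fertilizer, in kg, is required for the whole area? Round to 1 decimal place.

6405.6 kg

Product per hectare = 47.1 / 3% = 1570 kg.
Total product = 1570 × 4.08 = 6405.6 kg.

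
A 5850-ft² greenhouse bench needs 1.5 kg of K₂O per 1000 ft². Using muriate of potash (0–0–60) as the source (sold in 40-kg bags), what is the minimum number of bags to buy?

Product per 1000 ft² = 1.5 / 60% = 2.5 kg.
Total product = 2.5 × 5850 / 1000 = 14.625 kg.
Bags = ⌈14.625 / 40⌉ = 1.

1 bags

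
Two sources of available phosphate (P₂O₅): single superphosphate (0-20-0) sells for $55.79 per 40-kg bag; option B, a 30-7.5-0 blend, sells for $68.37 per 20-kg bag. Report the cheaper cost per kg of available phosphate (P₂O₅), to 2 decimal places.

single superphosphate: P₂O₅ per bag = 40 × 20% = 8 kg; cost = 55.79 / 8 = $6.9737/kg P₂O₅.
option B: P₂O₅ per bag = 20 × 7.5% = 1.5 kg; cost = 68.37 / 1.5 = $45.5800/kg P₂O₅.
single superphosphate is cheaper.

$6.97 per kg P₂O₅ (single superphosphate)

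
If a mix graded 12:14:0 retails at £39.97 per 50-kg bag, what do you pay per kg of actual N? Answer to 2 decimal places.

£6.66 per kg N

N in bag = 50 × 12% = 6 kg.
Cost per kg N = £39.97 / 6 = £6.6617.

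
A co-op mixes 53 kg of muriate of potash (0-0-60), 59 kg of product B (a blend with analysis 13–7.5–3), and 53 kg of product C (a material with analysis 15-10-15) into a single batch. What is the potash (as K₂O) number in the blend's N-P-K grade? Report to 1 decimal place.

Total mass = 53 + 59 + 53 = 165 kg.
K₂O mass = 60%×53 + 3%×59 + 15%×53 = 41.52 kg.
% K₂O = 41.52 / 165 = 25.1636%.

25.2% K₂O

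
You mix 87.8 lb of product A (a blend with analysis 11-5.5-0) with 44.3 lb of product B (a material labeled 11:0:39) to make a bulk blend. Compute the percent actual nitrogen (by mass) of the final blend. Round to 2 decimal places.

11.00% N

Total mass = 87.8 + 44.3 = 132.1 lb.
N mass = 11%×87.8 + 11%×44.3 = 14.531 lb.
% N = 14.531 / 132.1 = 11%.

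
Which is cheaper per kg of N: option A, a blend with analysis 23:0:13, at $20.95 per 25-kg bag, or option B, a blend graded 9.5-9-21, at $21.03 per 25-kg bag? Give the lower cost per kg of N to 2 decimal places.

$3.64 per kg N (option A)

option A: N per bag = 25 × 23% = 5.75 kg; cost = 20.95 / 5.75 = $3.6435/kg N.
option B: N per bag = 25 × 9.5% = 2.375 kg; cost = 21.03 / 2.375 = $8.8547/kg N.
option A is cheaper.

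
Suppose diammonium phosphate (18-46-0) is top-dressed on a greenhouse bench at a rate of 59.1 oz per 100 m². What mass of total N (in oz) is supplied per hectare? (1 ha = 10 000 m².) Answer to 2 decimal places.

nitrogen per 100 m² = 59.1 × 18% = 10.638 oz.
Convert to per hectare: 10.638 × 100 = 1063.8 oz.

1063.80 oz N per hectare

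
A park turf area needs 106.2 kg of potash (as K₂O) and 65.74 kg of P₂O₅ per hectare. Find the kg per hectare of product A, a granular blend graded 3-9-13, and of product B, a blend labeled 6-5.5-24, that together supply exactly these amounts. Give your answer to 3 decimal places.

Per-hectare balance (a = product A, b = product B):
K₂O: 0.13·a + 0.24·b = 106.2
P₂O₅: 0.09·a + 0.055·b = 65.74
Solving simultaneously: a = 687.65398, b = 70.0208.

687.654 kg product A, 70.021 kg product B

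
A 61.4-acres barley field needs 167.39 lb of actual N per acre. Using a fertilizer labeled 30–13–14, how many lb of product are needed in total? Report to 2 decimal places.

Product per acre = 167.39 / 30% = 557.967 lb.
Total product = 557.967 × 61.4 = 34259.153 lb.

34259.15 lb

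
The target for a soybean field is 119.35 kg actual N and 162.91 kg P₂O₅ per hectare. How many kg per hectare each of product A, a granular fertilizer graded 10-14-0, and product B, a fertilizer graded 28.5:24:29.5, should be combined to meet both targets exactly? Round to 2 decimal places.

With a, b = kg per hectare of product A and product B:
N: 0.1·a + 0.285·b = 119.35
P₂O₅: 0.14·a + 0.24·b = 162.91
Eliminate b: (row1) − 0.285/0.24·(row2) → -0.06625·a = -74.1056, so a = 1118.575.
Then b = (162.91 − 0.14·1118.575) / 0.24 = 26.2893.

1118.58 kg product A, 26.29 kg product B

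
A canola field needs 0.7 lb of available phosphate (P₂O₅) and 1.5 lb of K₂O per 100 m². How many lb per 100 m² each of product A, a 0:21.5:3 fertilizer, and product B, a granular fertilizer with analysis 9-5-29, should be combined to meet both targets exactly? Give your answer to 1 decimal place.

2.1 lb product A, 5.0 lb product B

Per-100 m² balance (a = product A, b = product B):
P₂O₅: 0.215·a + 0.05·b = 0.7
K₂O: 0.03·a + 0.29·b = 1.5
Solving simultaneously: a = 2.10353, b = 4.95481.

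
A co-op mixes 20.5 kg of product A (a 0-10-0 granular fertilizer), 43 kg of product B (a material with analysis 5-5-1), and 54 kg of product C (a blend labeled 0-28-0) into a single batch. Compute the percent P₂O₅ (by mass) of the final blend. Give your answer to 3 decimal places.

Total mass = 20.5 + 43 + 54 = 117.5 kg.
P₂O₅ mass = 10%×20.5 + 5%×43 + 28%×54 = 19.32 kg.
% P₂O₅ = 19.32 / 117.5 = 16.4426%.

16.443% P₂O₅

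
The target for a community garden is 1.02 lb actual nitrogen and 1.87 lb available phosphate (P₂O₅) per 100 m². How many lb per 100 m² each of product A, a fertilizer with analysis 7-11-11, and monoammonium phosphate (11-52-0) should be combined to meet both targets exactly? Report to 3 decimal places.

13.362 lb product A, 0.770 lb monoammonium phosphate

Let a = lb of product A, b = lb of monoammonium phosphate (per 100 m²).
N: 0.07·a + 0.11·b = 1.02
P₂O₅: 0.11·a + 0.52·b = 1.87
Eliminate b: (row1) − 0.11/0.52·(row2) → 0.0467308·a = 0.624423, so a = 13.3621.
Then b = (1.87 − 0.11·13.3621) / 0.52 = 0.769547.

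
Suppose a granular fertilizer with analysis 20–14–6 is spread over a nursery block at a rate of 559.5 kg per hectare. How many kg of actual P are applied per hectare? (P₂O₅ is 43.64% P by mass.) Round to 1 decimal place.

34.2 kg P per hectare

P₂O₅ per hectare = 559.5 × 14% = 78.33 kg.
Elemental P = 78.33 × 0.4364 = 34.1832 kg per hectare.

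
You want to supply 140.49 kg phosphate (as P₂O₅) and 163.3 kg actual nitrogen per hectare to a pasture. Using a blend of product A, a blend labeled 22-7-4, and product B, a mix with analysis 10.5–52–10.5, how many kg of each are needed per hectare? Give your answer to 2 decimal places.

655.44 kg product A, 181.94 kg product B

With a, b = kg per hectare of product A and product B:
P₂O₅: 0.07·a + 0.52·b = 140.49
N: 0.22·a + 0.105·b = 163.3
Eliminate a: (row1) − 0.07/0.22·(row2) → 0.486591·b = 88.5309, so b = 181.941.
Back-substitute: a = (140.49 − 0.52·181.941) / 0.07 = 655.437.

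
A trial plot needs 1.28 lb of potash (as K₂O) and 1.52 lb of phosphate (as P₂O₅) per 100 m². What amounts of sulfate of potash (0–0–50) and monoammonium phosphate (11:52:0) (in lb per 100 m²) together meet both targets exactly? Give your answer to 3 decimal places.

2.560 lb sulfate of potash, 2.923 lb monoammonium phosphate

With a, b = lb per 100 m² of sulfate of potash and monoammonium phosphate:
K₂O: 0.5·a + 0·b = 1.28
P₂O₅: 0·a + 0.52·b = 1.52
Solving simultaneously: a = 2.56, b = 2.92308.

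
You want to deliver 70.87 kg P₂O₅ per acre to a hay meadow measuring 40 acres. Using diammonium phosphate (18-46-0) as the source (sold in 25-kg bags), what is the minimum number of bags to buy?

Product per acre = 70.87 / 46% = 154.065 kg.
Total product = 154.065 × 40 = 6162.61 kg.
Bags = ⌈6162.61 / 25⌉ = 247.

247 bags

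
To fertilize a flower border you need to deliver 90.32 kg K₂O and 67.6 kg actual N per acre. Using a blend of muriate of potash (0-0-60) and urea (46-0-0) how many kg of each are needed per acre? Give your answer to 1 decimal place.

With a, b = kg per acre of muriate of potash and urea:
K₂O: 0.6·a + 0·b = 90.32
N: 0·a + 0.46·b = 67.6
Solving simultaneously: a = 150.533, b = 146.957.

150.5 kg muriate of potash, 147.0 kg urea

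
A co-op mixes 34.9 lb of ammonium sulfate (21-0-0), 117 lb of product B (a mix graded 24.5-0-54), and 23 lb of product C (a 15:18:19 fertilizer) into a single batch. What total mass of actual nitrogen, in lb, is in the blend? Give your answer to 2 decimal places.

N mass = 21%×34.9 + 24.5%×117 + 15%×23 = 39.444 lb.

39.44 lb N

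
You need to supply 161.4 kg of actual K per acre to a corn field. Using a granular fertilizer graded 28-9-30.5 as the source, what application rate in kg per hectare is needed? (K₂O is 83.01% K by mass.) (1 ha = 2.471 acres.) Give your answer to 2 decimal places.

1575.24 kg of product per hectare

As K₂O: 161.4 / 0.8301 = 194.434 kg per acre.
Product per acre = 194.434 / 30.5% = 637.49 kg.
Convert to per hectare: 637.49 × 2.471 = 1575.237 kg.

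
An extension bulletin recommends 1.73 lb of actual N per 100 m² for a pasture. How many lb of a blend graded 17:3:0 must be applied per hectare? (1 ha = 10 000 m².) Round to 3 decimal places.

1017.647 lb of product per hectare

Product per 100 m² = 1.73 / 17% = 10.1765 lb.
Convert to per hectare: 10.1765 × 100 = 1017.6471 lb.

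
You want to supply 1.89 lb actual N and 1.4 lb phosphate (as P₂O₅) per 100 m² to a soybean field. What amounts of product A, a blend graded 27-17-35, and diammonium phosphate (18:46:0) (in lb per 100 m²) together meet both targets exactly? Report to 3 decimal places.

6.596 lb product A, 0.606 lb diammonium phosphate

Let a = lb of product A, b = lb of diammonium phosphate (per 100 m²).
N: 0.27·a + 0.18·b = 1.89
P₂O₅: 0.17·a + 0.46·b = 1.4
Eliminate a: (row1) − 0.27/0.17·(row2) → -0.550588·b = -0.333529, so b = 0.605769.
Back-substitute: a = (1.89 − 0.18·0.605769) / 0.27 = 6.59615.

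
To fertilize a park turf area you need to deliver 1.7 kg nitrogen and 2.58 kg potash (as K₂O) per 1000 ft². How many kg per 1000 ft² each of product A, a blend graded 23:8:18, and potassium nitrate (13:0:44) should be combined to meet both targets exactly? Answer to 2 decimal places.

5.30 kg product A, 3.69 kg potassium nitrate

With a, b = kg per 1000 ft² of product A and potassium nitrate:
N: 0.23·a + 0.13·b = 1.7
K₂O: 0.18·a + 0.44·b = 2.58
From row1: a = (1.7 − 0.13·b) / 0.23.
Into row2: 0.18·(1.7 − 0.13·b)/0.23 + 0.44·b = 2.58 → b = 3.69409, a = 5.30334.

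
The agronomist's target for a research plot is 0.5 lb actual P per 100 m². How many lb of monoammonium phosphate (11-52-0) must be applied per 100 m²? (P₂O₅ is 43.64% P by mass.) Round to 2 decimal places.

As P₂O₅: 0.5 / 0.4364 = 1.14574 lb per 100 m².
Product per 100 m² = 1.14574 / 52% = 2.20334 lb.

2.20 lb of product per hundred sq m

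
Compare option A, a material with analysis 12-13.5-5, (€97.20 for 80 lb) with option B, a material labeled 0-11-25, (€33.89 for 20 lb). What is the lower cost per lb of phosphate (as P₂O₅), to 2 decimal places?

option A: P₂O₅ per bag = 80 × 13.5% = 10.8 lb; cost = 97.20 / 10.8 = €9.0000/lb P₂O₅.
option B: P₂O₅ per bag = 20 × 11% = 2.2 lb; cost = 33.89 / 2.2 = €15.4045/lb P₂O₅.
option A is cheaper.

€9.00 per lb P₂O₅ (option A)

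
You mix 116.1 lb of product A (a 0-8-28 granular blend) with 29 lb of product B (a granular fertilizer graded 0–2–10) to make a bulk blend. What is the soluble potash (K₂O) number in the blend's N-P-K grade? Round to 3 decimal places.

24.402% K₂O

Total mass = 116.1 + 29 = 145.1 lb.
K₂O mass = 28%×116.1 + 10%×29 = 35.408 lb.
% K₂O = 35.408 / 145.1 = 24.40248%.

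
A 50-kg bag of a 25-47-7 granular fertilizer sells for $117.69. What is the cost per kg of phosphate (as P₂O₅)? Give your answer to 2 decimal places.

P₂O₅ in bag = 50 × 47% = 23.5 kg.
Cost per kg P₂O₅ = $117.69 / 23.5 = $5.0081.

$5.01 per kg P₂O₅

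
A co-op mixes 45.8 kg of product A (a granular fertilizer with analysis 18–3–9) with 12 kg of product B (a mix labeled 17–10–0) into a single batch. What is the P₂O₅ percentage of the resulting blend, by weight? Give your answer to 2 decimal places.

Total mass = 45.8 + 12 = 57.8 kg.
P₂O₅ mass = 3%×45.8 + 10%×12 = 2.574 kg.
% P₂O₅ = 2.574 / 57.8 = 4.45329%.

4.45% P₂O₅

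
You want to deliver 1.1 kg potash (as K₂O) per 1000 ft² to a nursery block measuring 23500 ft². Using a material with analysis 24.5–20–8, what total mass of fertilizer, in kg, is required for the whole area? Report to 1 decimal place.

Product per 1000 ft² = 1.1 / 8% = 13.75 kg.
Total product = 13.75 × 23500 / 1000 = 323.125 kg.

323.1 kg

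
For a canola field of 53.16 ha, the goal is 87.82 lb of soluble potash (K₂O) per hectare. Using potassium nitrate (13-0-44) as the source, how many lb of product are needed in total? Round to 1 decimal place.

10610.3 lb

Product per hectare = 87.82 / 44% = 199.591 lb.
Total product = 199.591 × 53.16 = 10610.25 lb.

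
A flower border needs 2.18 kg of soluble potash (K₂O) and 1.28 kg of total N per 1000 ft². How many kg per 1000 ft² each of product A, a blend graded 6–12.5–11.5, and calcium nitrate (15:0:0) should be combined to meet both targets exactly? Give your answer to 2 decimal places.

Let a = kg of product A, b = kg of calcium nitrate (per 1000 ft²).
K₂O: 0.115·a + 0·b = 2.18
N: 0.06·a + 0.15·b = 1.28
Eliminate b: (row1) − 0/0.15·(row2) → 0.115·a = 2.18, so a = 18.9565.
Then b = (1.28 − 0.06·18.9565) / 0.15 = 0.950725.

18.96 kg product A, 0.95 kg calcium nitrate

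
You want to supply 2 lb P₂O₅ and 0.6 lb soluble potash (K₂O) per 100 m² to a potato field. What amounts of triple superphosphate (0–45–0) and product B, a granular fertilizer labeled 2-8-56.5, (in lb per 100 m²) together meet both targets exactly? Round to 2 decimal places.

Let a = lb of triple superphosphate, b = lb of product B (per 100 m²).
P₂O₅: 0.45·a + 0.08·b = 2
K₂O: 0·a + 0.565·b = 0.6
Solving simultaneously: a = 4.25565, b = 1.06195.

4.26 lb triple superphosphate, 1.06 lb product B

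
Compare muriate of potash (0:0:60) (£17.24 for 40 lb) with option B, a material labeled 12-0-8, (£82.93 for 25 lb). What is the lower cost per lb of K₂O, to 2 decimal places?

£0.72 per lb K₂O (muriate of potash)

muriate of potash: K₂O per bag = 40 × 60% = 24 lb; cost = 17.24 / 24 = £0.7183/lb K₂O.
option B: K₂O per bag = 25 × 8% = 2 lb; cost = 82.93 / 2 = £41.4650/lb K₂O.
muriate of potash is cheaper.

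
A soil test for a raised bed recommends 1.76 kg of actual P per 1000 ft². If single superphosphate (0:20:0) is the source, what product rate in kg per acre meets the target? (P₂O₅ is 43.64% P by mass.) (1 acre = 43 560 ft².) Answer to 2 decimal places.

As P₂O₅: 1.76 / 0.4364 = 4.033 kg per 1000 ft².
Product per 1000 ft² = 4.033 / 20% = 20.165 kg.
Convert to per acre: 20.165 × 43.56 = 878.387 kg.

878.39 kg of product per acre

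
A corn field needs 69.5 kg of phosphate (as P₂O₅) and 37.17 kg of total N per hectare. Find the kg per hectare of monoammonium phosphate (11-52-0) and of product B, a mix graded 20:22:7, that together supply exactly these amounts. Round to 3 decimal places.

71.712 kg monoammonium phosphate, 146.409 kg product B

With a, b = kg per hectare of monoammonium phosphate and product B:
P₂O₅: 0.52·a + 0.22·b = 69.5
N: 0.11·a + 0.2·b = 37.17
Eliminate a: (row1) − 0.52/0.11·(row2) → -0.725455·b = -106.213, so b = 146.4085.
Back-substitute: a = (69.5 − 0.22·146.4085) / 0.52 = 71.7118.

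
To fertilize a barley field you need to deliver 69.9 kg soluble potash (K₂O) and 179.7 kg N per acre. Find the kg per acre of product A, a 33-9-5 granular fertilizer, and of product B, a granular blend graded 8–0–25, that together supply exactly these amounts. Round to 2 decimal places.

Per-acre balance (a = product A, b = product B):
K₂O: 0.05·a + 0.25·b = 69.9
N: 0.33·a + 0.08·b = 179.7
Eliminate b: (row1) − 0.25/0.08·(row2) → -0.98125·a = -491.663, so a = 501.057.
Then b = (179.7 − 0.33·501.057) / 0.08 = 179.389.

501.06 kg product A, 179.39 kg product B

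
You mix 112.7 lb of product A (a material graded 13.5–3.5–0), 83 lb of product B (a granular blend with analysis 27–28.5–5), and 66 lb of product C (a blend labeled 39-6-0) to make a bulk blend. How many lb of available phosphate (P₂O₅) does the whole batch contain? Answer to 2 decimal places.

P₂O₅ mass = 3.5%×112.7 + 28.5%×83 + 6%×66 = 31.5595 lb.

31.56 lb P₂O₅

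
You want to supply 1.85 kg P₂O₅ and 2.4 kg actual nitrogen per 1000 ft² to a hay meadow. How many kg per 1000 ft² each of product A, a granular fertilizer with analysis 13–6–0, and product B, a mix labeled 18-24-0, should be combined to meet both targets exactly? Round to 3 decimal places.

Per-1000 ft² balance (a = product A, b = product B):
P₂O₅: 0.06·a + 0.24·b = 1.85
N: 0.13·a + 0.18·b = 2.4
Eliminate b: (row1) − 0.24/0.18·(row2) → -0.113333·a = -1.35, so a = 11.9118.
Then b = (2.4 − 0.13·11.9118) / 0.18 = 4.73039.

11.912 kg product A, 4.730 kg product B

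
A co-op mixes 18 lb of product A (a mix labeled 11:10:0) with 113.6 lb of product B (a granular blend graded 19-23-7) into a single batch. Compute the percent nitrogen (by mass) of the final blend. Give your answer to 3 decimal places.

Total mass = 18 + 113.6 = 131.6 lb.
N mass = 11%×18 + 19%×113.6 = 23.564 lb.
% N = 23.564 / 131.6 = 17.9058%.

17.906% N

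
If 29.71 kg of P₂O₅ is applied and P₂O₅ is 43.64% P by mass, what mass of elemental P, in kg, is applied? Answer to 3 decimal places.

12.965 kg P

P = 29.71 × 0.4364 = 12.9654 kg.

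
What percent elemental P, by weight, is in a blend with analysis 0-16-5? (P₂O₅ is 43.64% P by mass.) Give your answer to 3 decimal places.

%P = 16 × 0.4364 = 6.9824%.

6.982% P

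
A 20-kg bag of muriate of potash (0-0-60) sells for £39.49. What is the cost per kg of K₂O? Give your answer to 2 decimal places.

£3.29 per kg K₂O

K₂O in bag = 20 × 60% = 12 kg.
Cost per kg K₂O = £39.49 / 12 = £3.2908.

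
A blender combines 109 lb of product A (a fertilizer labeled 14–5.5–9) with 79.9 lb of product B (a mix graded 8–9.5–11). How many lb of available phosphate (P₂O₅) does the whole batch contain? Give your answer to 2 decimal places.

P₂O₅ mass = 5.5%×109 + 9.5%×79.9 = 13.5855 lb.

13.59 lb P₂O₅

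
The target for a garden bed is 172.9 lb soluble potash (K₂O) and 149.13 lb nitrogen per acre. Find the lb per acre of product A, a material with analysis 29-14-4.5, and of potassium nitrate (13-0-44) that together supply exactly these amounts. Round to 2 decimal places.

With a, b = lb per acre of product A and potassium nitrate:
K₂O: 0.045·a + 0.44·b = 172.9
N: 0.29·a + 0.13·b = 149.13
Eliminate b: (row1) − 0.44/0.13·(row2) → -0.936538·a = -331.848, so a = 354.334.
Then b = (149.13 − 0.29·354.334) / 0.13 = 356.716.

354.33 lb product A, 356.72 lb potassium nitrate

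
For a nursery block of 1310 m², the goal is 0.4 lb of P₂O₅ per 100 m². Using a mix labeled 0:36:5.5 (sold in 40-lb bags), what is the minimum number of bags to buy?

Product per 100 m² = 0.4 / 36% = 1.11111 lb.
Total product = 1.11111 × 1310 / 100 = 14.5556 lb.
Bags = ⌈14.5556 / 40⌉ = 1.

1 bags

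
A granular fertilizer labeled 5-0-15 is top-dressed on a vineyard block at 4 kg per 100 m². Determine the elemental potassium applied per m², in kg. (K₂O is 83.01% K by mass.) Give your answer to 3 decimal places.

0.005 kg K per sq m

K₂O per 100 m² = 4 × 15% = 0.6 kg.
Elemental K = 0.6 × 0.8301 = 0.49806 kg per 100 m².
Convert to per m²: 0.49806 × 0.01 = 0.0049806 kg.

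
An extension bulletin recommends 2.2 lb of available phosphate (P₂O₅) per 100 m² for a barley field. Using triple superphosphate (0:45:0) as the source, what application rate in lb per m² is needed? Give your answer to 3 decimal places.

0.049 lb of product per sq m

Product per 100 m² = 2.2 / 45% = 4.88889 lb.
Convert to per m²: 4.88889 × 0.01 = 0.0488889 lb.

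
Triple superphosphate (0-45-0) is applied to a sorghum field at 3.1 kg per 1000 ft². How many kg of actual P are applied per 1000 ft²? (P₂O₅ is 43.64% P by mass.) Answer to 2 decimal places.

0.61 kg P per thousand sq ft

P₂O₅ per 1000 ft² = 3.1 × 45% = 1.395 kg.
Elemental P = 1.395 × 0.4364 = 0.608778 kg per 1000 ft².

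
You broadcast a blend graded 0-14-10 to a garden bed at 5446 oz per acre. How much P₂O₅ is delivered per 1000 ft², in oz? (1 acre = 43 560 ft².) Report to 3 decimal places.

17.503 oz P₂O₅ per thousand sq ft

P₂O₅ per acre = 5446 × 14% = 762.44 oz.
Convert to per 1000 ft²: 762.44 × 0.0229568 = 17.5032 oz.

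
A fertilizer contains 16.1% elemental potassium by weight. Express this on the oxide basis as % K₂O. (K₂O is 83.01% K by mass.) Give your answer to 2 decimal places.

%K₂O = 16.1 / 0.8301 = 19.3953%.

19.40% K₂O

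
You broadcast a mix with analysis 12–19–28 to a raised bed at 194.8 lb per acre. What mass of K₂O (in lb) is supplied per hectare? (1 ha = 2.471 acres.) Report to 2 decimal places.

K₂O per acre = 194.8 × 28% = 54.544 lb.
Convert to per hectare: 54.544 × 2.471 = 134.778 lb.

134.78 lb K₂O per hectare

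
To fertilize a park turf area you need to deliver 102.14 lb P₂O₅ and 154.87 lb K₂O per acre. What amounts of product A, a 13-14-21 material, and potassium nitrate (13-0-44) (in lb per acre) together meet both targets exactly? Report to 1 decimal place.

Let a = lb of product A, b = lb of potassium nitrate (per acre).
P₂O₅: 0.14·a + 0·b = 102.14
K₂O: 0.21·a + 0.44·b = 154.87
From row1: a = (102.14 − 0·b) / 0.14.
Into row2: 0.21·(102.14 − 0·b)/0.14 + 0.44·b = 154.87 → b = 3.77273, a = 729.571.

729.6 lb product A, 3.8 lb potassium nitrate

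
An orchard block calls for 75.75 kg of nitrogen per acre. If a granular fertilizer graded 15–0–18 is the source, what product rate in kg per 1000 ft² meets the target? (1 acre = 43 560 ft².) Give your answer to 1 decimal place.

Product per acre = 75.75 / 15% = 505 kg.
Convert to per 1000 ft²: 505 × 0.0229568 = 11.5932 kg.

11.6 kg of product per thousand sq ft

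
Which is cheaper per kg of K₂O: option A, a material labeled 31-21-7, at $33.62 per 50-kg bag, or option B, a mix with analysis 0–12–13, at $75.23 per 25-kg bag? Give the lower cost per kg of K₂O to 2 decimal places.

option A: K₂O per bag = 50 × 7% = 3.5 kg; cost = 33.62 / 3.5 = $9.6057/kg K₂O.
option B: K₂O per bag = 25 × 13% = 3.25 kg; cost = 75.23 / 3.25 = $23.1477/kg K₂O.
option A is cheaper.

$9.61 per kg K₂O (option A)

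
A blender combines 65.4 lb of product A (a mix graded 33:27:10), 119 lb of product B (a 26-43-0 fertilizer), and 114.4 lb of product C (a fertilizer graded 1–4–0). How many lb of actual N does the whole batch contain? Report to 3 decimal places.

53.666 lb N

N mass = 33%×65.4 + 26%×119 + 1%×114.4 = 53.666 lb.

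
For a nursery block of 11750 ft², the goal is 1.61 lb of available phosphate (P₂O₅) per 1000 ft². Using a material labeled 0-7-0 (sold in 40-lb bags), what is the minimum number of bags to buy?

7 bags

Product per 1000 ft² = 1.61 / 7% = 23 lb.
Total product = 23 × 11750 / 1000 = 270.25 lb.
Bags = ⌈270.25 / 40⌉ = 7.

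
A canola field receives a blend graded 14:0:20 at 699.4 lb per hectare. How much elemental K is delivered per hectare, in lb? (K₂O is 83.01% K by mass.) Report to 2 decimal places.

K₂O per hectare = 699.4 × 20% = 139.88 lb.
Elemental K = 139.88 × 0.8301 = 116.114 lb per hectare.

116.11 lb K per hectare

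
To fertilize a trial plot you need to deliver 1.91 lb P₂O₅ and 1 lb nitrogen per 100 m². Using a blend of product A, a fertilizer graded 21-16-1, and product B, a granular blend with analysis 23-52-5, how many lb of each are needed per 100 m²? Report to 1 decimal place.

1.1 lb product A, 3.3 lb product B

With a, b = lb per 100 m² of product A and product B:
P₂O₅: 0.16·a + 0.52·b = 1.91
N: 0.21·a + 0.23·b = 1
Solving simultaneously: a = 1.11464, b = 3.33011.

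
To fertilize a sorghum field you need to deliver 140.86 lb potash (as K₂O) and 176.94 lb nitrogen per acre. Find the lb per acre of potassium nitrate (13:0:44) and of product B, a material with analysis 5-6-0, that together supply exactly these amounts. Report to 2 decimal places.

With a, b = lb per acre of potassium nitrate and product B:
K₂O: 0.44·a + 0·b = 140.86
N: 0.13·a + 0.05·b = 176.94
From row1: a = (140.86 − 0·b) / 0.44.
Into row2: 0.13·(140.86 − 0·b)/0.44 + 0.05·b = 176.94 → b = 2706.445, a = 320.136.

320.14 lb potassium nitrate, 2706.45 lb product B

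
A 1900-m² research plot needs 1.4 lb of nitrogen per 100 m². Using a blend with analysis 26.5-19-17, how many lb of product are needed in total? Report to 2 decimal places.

Product per 100 m² = 1.4 / 26.5% = 5.28302 lb.
Total product = 5.28302 × 1900 / 100 = 100.377 lb.

100.38 lb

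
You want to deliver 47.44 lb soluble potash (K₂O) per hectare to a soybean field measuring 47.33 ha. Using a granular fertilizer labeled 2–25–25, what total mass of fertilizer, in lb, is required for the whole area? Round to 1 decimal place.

Product per hectare = 47.44 / 25% = 189.76 lb.
Total product = 189.76 × 47.33 = 8981.34 lb.

8981.3 lb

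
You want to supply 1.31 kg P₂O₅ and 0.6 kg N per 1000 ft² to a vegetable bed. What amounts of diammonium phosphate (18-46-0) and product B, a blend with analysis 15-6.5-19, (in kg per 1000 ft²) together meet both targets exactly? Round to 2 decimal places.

Per-1000 ft² balance (a = diammonium phosphate, b = product B):
P₂O₅: 0.46·a + 0.065·b = 1.31
N: 0.18·a + 0.15·b = 0.6
From row1: a = (1.31 − 0.065·b) / 0.46.
Into row2: 0.18·(1.31 − 0.065·b)/0.46 + 0.15·b = 0.6 → b = 0.701571, a = 2.74869.

2.75 kg diammonium phosphate, 0.70 kg product B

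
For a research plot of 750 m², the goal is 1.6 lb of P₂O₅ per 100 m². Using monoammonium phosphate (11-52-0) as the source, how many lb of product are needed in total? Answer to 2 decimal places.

23.08 lb

Product per 100 m² = 1.6 / 52% = 3.07692 lb.
Total product = 3.07692 × 750 / 100 = 23.0769 lb.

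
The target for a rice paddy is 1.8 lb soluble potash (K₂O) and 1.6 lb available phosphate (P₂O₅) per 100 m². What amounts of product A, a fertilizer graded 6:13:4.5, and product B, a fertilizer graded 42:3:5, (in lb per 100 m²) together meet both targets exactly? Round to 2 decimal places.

5.05 lb product A, 31.46 lb product B

Let a = lb of product A, b = lb of product B (per 100 m²).
K₂O: 0.045·a + 0.05·b = 1.8
P₂O₅: 0.13·a + 0.03·b = 1.6
Eliminate a: (row1) − 0.045/0.13·(row2) → 0.0396154·b = 1.24615, so b = 31.4563.
Back-substitute: a = (1.8 − 0.05·31.4563) / 0.045 = 5.04854.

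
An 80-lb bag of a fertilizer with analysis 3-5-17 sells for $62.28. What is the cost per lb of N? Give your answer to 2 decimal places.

$25.95 per lb N

N in bag = 80 × 3% = 2.4 lb.
Cost per lb N = $62.28 / 2.4 = $25.9500.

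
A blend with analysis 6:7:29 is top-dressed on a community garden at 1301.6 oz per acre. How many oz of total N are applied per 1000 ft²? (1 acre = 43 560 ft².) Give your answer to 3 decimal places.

1.793 oz N per thousand sq ft

nitrogen per acre = 1301.6 × 6% = 78.096 oz.
Convert to per 1000 ft²: 78.096 × 0.0229568 = 1.79284 oz.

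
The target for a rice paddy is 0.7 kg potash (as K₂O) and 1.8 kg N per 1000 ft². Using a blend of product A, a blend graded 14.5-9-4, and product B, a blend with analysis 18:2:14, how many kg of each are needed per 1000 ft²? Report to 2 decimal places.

9.62 kg product A, 2.25 kg product B

Let a = kg of product A, b = kg of product B (per 1000 ft²).
K₂O: 0.04·a + 0.14·b = 0.7
N: 0.145·a + 0.18·b = 1.8
From row1: a = (0.7 − 0.14·b) / 0.04.
Into row2: 0.145·(0.7 − 0.14·b)/0.04 + 0.18·b = 1.8 → b = 2.25191, a = 9.61832.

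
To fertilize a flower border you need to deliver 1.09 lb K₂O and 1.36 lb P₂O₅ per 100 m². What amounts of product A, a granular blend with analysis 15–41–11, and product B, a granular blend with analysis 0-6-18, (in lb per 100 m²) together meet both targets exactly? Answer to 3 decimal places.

2.670 lb product A, 4.424 lb product B

Per-100 m² balance (a = product A, b = product B):
K₂O: 0.11·a + 0.18·b = 1.09
P₂O₅: 0.41·a + 0.06·b = 1.36
Eliminate b: (row1) − 0.18/0.06·(row2) → -1.12·a = -2.99, so a = 2.66964.
Then b = (1.36 − 0.41·2.66964) / 0.06 = 4.42411.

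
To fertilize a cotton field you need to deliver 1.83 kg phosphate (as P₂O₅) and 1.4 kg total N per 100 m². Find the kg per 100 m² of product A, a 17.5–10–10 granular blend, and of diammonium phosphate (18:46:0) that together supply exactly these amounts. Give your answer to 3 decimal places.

Let a = kg of product A, b = kg of diammonium phosphate (per 100 m²).
P₂O₅: 0.1·a + 0.46·b = 1.83
N: 0.175·a + 0.18·b = 1.4
Solving simultaneously: a = 5.0336, b = 2.884.

5.034 kg product A, 2.884 kg diammonium phosphate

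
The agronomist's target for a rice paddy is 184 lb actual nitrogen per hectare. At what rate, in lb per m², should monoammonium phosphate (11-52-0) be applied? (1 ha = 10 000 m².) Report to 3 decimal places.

Product per hectare = 184 / 11% = 1672.73 lb.
Convert to per m²: 1672.73 × 0.0001 = 0.167273 lb.

0.167 lb of product per sq m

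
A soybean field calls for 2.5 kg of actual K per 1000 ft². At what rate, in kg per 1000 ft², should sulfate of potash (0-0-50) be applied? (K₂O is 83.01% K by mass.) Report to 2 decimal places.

As K₂O: 2.5 / 0.8301 = 3.01169 kg per 1000 ft².
Product per 1000 ft² = 3.01169 / 50% = 6.02337 kg.

6.02 kg of product per thousand sq ft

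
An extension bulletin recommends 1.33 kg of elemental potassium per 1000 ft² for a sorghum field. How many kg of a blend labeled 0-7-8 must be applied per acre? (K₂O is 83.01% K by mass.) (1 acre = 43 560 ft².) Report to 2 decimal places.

As K₂O: 1.33 / 0.8301 = 1.60222 kg per 1000 ft².
Product per 1000 ft² = 1.60222 / 8% = 20.0277 kg.
Convert to per acre: 20.0277 × 43.56 = 872.407 kg.

872.41 kg of product per acre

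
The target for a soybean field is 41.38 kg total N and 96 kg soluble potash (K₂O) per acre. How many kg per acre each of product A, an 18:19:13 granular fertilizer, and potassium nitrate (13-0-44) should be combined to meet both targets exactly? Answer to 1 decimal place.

91.9 kg product A, 191.0 kg potassium nitrate

Let a = kg of product A, b = kg of potassium nitrate (per acre).
N: 0.18·a + 0.13·b = 41.38
K₂O: 0.13·a + 0.44·b = 96
Eliminate b: (row1) − 0.13/0.44·(row2) → 0.141591·a = 13.0164, so a = 91.9294.
Then b = (96 − 0.13·91.9294) / 0.44 = 191.021.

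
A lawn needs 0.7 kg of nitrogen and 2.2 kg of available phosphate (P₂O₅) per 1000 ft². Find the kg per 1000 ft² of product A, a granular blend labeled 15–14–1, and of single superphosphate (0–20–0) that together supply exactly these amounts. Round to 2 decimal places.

Per-1000 ft² balance (a = product A, b = single superphosphate):
N: 0.15·a + 0·b = 0.7
P₂O₅: 0.14·a + 0.2·b = 2.2
Eliminate b: (row1) − 0/0.2·(row2) → 0.15·a = 0.7, so a = 4.66667.
Then b = (2.2 − 0.14·4.66667) / 0.2 = 7.73333.

4.67 kg product A, 7.73 kg single superphosphate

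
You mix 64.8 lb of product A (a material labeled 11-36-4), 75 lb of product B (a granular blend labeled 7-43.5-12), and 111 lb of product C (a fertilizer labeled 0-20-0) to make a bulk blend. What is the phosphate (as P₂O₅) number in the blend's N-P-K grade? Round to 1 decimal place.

Total mass = 64.8 + 75 + 111 = 250.8 lb.
P₂O₅ mass = 36%×64.8 + 43.5%×75 + 20%×111 = 78.153 lb.
% P₂O₅ = 78.153 / 250.8 = 31.1615%.

31.2% P₂O₅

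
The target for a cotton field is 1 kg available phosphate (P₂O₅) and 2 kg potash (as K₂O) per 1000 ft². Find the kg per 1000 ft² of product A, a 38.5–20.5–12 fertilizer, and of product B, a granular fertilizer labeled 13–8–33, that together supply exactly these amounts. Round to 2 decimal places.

With a, b = kg per 1000 ft² of product A and product B:
P₂O₅: 0.205·a + 0.08·b = 1
K₂O: 0.12·a + 0.33·b = 2
Solving simultaneously: a = 2.92851, b = 4.99569.

2.93 kg product A, 5.00 kg product B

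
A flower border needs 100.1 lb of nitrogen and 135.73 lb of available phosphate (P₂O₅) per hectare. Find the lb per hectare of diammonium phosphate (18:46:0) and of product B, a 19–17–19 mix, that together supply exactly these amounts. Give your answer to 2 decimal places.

With a, b = lb per hectare of diammonium phosphate and product B:
N: 0.18·a + 0.19·b = 100.1
P₂O₅: 0.46·a + 0.17·b = 135.73
Solving simultaneously: a = 154.431, b = 380.539.

154.43 lb diammonium phosphate, 380.54 lb product B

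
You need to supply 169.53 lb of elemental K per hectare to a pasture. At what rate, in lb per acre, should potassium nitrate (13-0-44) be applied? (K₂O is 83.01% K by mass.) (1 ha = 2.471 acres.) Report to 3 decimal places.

187.841 lb of product per acre

As K₂O: 169.53 / 0.8301 = 204.228 lb per hectare.
Product per hectare = 204.228 / 44% = 464.155 lb.
Convert to per acre: 464.155 × 0.404694 = 187.8411 lb.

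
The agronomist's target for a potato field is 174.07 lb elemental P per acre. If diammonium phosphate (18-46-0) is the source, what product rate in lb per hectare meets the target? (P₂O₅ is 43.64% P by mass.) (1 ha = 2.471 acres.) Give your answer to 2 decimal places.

As P₂O₅: 174.07 / 0.4364 = 398.877 lb per acre.
Product per acre = 398.877 / 46% = 867.124 lb.
Convert to per hectare: 867.124 × 2.471 = 2142.664 lb.

2142.66 lb of product per hectare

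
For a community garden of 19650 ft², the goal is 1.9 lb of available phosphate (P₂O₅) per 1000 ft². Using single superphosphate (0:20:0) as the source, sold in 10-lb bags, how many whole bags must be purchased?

Product per 1000 ft² = 1.9 / 20% = 9.5 lb.
Total product = 9.5 × 19650 / 1000 = 186.675 lb.
Bags = ⌈186.675 / 10⌉ = 19.

19 bags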